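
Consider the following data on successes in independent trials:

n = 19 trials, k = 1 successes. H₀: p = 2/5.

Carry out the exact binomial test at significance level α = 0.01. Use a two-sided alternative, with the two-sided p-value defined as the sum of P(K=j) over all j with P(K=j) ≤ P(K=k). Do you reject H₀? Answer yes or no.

Exact binomial: n=19, k=1, p₀=2/5=0.4000
P(X=j) = C(n,j)·p₀^j·(1−p₀)^(n−j); p = Σ P(X=j) over j with P(X=j) ≤ P(X=1)
p-value (two-sided) = 0.00147
At α=0.01: p < α → reject H₀

reject H₀: yes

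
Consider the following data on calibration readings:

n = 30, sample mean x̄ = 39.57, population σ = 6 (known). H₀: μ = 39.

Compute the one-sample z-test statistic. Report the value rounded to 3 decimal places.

test statistic = 0.520

SE = σ/√n = 6/√30 = 1.0954
z = (x̄−μ₀)/SE = (39.57−39)/1.0954 = 0.5203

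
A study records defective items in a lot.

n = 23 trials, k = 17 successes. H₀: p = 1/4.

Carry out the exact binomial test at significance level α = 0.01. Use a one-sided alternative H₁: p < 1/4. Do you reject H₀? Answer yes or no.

Exact binomial: n=23, k=17, p₀=1/4=0.2500
P(X≤17) from Σ C(n,i)·p₀^i·(1−p₀)^(n−i)
p-value (one-sided, H₁ less) = 1.00000
At α=0.01: p ≥ α → fail to reject H₀

reject H₀: no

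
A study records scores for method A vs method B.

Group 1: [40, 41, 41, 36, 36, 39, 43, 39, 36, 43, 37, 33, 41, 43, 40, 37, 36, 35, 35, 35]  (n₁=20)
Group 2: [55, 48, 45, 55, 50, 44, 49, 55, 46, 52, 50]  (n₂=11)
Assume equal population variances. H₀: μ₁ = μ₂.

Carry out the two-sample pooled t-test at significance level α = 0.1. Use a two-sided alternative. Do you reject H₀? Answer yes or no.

reject H₀: yes

x̄₁=38.300, s₁=3.080, n₁=20
x̄₂=49.909, s₂=4.011, n₂=11
s_p² = [19·3.080² + 10·4.011²]/29 = 11.7624
SE = √(s_p²·(1/20+1/11)) = 1.2874
t = (38.300−49.909)/1.2874 = -9.0174
df = 29
p-value (two-sided) = 0.00000
At α=0.1: p < α → reject H₀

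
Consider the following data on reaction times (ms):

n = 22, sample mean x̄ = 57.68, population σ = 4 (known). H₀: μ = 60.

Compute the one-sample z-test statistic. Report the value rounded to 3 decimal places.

test statistic = -2.720

SE = σ/√n = 4/√22 = 0.8528
z = (x̄−μ₀)/SE = (57.68−60)/0.8528 = -2.7204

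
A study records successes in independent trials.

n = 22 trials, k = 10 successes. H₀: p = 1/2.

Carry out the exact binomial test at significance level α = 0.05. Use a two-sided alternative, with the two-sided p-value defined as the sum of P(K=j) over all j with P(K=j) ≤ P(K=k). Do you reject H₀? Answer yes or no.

Exact binomial: n=22, k=10, p₀=1/2=0.5000
P(X=j) = C(n,j)·p₀^j·(1−p₀)^(n−j); p = Σ P(X=j) over j with P(X=j) ≤ P(X=10)
p-value (two-sided) = 0.83181
At α=0.05: p ≥ α → fail to reject H₀

reject H₀: no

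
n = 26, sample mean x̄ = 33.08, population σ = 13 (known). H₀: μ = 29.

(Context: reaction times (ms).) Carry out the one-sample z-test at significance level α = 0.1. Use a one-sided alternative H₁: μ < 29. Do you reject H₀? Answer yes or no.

reject H₀: no

SE = σ/√n = 13/√26 = 2.5495
z = (x̄−μ₀)/SE = (33.08−29)/2.5495 = 1.6003
p-value (one-sided, H₁ less) = 0.94523
At α=0.1: p ≥ α → fail to reject H₀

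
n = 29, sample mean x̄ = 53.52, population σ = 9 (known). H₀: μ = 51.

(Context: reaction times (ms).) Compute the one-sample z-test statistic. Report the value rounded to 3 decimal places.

test statistic = 1.508

SE = σ/√n = 9/√29 = 1.6713
z = (x̄−μ₀)/SE = (53.52−51)/1.6713 = 1.5078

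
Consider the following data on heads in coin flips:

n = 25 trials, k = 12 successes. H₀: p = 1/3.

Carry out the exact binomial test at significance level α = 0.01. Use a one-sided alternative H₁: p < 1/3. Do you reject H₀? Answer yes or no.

Exact binomial: n=25, k=12, p₀=1/3=0.3333
P(X≤12) from Σ C(n,i)·p₀^i·(1−p₀)^(n−i)
p-value (one-sided, H₁ less) = 0.95849
At α=0.01: p ≥ α → fail to reject H₀

reject H₀: no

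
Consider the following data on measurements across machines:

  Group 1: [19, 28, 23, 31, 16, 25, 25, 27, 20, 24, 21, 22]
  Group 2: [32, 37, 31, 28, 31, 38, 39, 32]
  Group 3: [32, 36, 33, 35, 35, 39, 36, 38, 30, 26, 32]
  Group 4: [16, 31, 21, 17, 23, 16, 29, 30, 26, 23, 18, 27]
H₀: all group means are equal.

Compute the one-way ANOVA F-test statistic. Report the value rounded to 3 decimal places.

Group means [23.42, 33.50, 33.82, 23.08], grand mean 27.860
SSB = Σnᵢ(x̄ᵢ−x̄)² = 1155.693; SSW = ΣΣ(x−x̄ᵢ)² = 777.470
MSB = 1155.693/3 = 385.2310; MSW = 777.470/39 = 19.9351
F = MSB/MSW = 19.3242
df = (3, 39)

test statistic = 19.324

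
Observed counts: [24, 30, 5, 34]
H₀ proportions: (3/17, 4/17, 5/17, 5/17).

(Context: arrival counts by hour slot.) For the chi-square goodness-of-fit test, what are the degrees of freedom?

df = k − 1 = 4 − 1 = 3

degrees of freedom = 3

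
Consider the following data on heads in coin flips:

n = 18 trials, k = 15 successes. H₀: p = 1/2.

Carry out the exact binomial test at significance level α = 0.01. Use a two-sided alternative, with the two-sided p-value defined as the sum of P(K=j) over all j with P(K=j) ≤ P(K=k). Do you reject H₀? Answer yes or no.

Exact binomial: n=18, k=15, p₀=1/2=0.5000
P(X=j) = C(n,j)·p₀^j·(1−p₀)^(n−j); p = Σ P(X=j) over j with P(X=j) ≤ P(X=15)
p-value (two-sided) = 0.00754
At α=0.01: p < α → reject H₀

reject H₀: yes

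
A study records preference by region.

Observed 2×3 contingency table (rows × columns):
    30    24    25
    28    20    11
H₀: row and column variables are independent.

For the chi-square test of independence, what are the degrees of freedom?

degrees of freedom = 2

df = (r−1)(c−1) = (2−1)·(3−1) = 2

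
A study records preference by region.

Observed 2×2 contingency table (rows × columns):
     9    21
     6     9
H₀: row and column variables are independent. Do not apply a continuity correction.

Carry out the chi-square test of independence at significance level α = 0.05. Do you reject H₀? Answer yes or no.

Row totals [30, 15], col totals [15, 30], n=45
χ² = (9−10.00)²/10.00 + (21−20.00)²/20.00 + (6−5.00)²/5.00 + (9−10.00)²/10.00 = 0.4500
df = 1
p-value (upper-tail) = 0.50233
At α=0.05: p ≥ α → fail to reject H₀

reject H₀: no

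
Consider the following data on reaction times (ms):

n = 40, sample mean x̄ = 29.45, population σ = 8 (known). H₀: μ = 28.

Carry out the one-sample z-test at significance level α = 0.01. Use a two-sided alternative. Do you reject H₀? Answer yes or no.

reject H₀: no

SE = σ/√n = 8/√40 = 1.2649
z = (x̄−μ₀)/SE = (29.45−28)/1.2649 = 1.1463
p-value (two-sided) = 0.25166
At α=0.01: p ≥ α → fail to reject H₀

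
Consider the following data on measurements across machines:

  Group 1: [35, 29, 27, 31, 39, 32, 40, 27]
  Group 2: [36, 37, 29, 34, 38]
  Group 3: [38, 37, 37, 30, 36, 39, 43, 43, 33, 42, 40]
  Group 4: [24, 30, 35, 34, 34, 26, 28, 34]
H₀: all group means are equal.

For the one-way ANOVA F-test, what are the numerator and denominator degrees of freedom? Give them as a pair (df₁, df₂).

k = 4 groups, N = 32 total
df = (k−1, N−k) = (4−1, 32−4) = (3, 28)

degrees of freedom = [3, 28]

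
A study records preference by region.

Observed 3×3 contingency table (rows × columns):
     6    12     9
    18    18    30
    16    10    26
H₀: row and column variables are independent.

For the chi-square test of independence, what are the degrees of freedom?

degrees of freedom = 4

df = (r−1)(c−1) = (3−1)·(3−1) = 4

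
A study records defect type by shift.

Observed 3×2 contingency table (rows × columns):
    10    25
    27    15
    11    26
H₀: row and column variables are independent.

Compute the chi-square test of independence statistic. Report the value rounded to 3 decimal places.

test statistic = 13.431

Row totals [35, 42, 37], col totals [48, 66], n=114
χ² = (10−14.74)²/14.74 + (25−20.26)²/20.26 + (27−17.68)²/17.68 + (15−24.32)²/24.32 + (11−15.58)²/15.58 + (26−21.42)²/21.42 = 13.4310
df = 2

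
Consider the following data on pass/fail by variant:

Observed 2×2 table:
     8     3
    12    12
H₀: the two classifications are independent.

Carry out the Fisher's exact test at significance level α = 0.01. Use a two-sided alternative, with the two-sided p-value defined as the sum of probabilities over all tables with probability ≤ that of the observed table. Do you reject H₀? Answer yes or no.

Margins: r₁=11, r₂=24, c₁=20, c₂=15, n=35
p_obs = C(11,8)·C(24,12)/C(35,20); sum pmf over tables with pmf ≤ p_obs
p-value (two-sided) = 0.28142
At α=0.01: p ≥ α → fail to reject H₀

reject H₀: no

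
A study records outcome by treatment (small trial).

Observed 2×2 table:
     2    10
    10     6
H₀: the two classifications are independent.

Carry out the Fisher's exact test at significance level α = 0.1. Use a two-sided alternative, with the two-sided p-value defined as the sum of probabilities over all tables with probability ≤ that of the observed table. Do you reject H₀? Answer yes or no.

reject H₀: yes

Margins: r₁=12, r₂=16, c₁=12, c₂=16, n=28
p_obs = C(12,2)·C(16,10)/C(28,12); sum pmf over tables with pmf ≤ p_obs
p-value (two-sided) = 0.02347
At α=0.1: p < α → reject H₀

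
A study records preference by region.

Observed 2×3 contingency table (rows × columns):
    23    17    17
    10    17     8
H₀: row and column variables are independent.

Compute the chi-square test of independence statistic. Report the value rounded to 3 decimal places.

Row totals [57, 35], col totals [33, 34, 25], n=92
χ² = (23−20.45)²/20.45 + (17−21.07)²/21.07 + (17−15.49)²/15.49 + (10−12.55)²/12.55 + (17−12.93)²/12.93 + (8−9.51)²/9.51 = 3.2884
df = 2

test statistic = 3.288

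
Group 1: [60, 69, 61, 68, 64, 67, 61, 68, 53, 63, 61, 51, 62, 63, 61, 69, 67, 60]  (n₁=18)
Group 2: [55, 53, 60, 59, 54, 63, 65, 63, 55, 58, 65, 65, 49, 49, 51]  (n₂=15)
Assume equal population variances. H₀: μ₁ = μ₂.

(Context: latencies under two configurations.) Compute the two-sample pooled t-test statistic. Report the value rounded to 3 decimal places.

x̄₁=62.667, s₁=5.041, n₁=18
x̄₂=57.600, s₂=5.792, n₂=15
s_p² = [17·5.041² + 14·5.792²]/31 = 29.0839
SE = √(s_p²·(1/18+1/15)) = 1.8854
t = (62.667−57.600)/1.8854 = 2.6873
df = 31

test statistic = 2.687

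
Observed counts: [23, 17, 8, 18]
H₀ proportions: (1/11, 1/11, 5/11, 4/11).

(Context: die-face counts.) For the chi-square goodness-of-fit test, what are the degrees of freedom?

df = k − 1 = 4 − 1 = 3

degrees of freedom = 3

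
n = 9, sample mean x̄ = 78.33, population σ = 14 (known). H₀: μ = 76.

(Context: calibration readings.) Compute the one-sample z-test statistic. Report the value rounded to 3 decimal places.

test statistic = 0.499

SE = σ/√n = 14/√9 = 4.6667
z = (x̄−μ₀)/SE = (78.33−76)/4.6667 = 0.4993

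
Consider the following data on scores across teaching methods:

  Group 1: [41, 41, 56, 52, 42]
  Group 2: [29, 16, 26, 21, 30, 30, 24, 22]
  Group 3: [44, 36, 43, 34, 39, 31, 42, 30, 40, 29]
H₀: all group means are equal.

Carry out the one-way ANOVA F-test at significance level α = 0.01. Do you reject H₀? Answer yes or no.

reject H₀: yes

Group means [46.40, 24.75, 36.80], grand mean 34.696
SSB = Σnᵢ(x̄ᵢ−x̄)² = 1520.570; SSW = ΣΣ(x−x̄ᵢ)² = 656.300
MSB = 1520.570/2 = 760.2848; MSW = 656.300/20 = 32.8150
F = MSB/MSW = 23.1688
df = (2, 20)
p-value (upper-tail) = 0.00001
At α=0.01: p < α → reject H₀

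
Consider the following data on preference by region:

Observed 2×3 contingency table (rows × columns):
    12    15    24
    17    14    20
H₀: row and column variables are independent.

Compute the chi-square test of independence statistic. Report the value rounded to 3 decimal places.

Row totals [51, 51], col totals [29, 29, 44], n=102
χ² = (12−14.50)²/14.50 + (15−14.50)²/14.50 + (24−22.00)²/22.00 + (17−14.50)²/14.50 + (14−14.50)²/14.50 + (20−22.00)²/22.00 = 1.2602
df = 2

test statistic = 1.260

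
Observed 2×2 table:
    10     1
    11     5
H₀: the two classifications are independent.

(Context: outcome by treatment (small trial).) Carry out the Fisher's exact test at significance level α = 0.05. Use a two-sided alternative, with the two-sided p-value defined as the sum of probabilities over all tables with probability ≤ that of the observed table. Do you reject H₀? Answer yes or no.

Margins: r₁=11, r₂=16, c₁=21, c₂=6, n=27
p_obs = C(11,10)·C(16,11)/C(27,21); sum pmf over tables with pmf ≤ p_obs
p-value (two-sided) = 0.34968
At α=0.05: p ≥ α → fail to reject H₀

reject H₀: no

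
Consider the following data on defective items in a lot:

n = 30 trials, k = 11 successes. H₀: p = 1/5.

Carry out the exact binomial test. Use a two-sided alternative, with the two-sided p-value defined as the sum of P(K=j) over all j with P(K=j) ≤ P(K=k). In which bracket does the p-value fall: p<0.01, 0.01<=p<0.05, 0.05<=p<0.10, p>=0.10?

p-value bracket: 0.01<=p<0.05

Exact binomial: n=30, k=11, p₀=1/5=0.2000
P(X=j) = C(n,j)·p₀^j·(1−p₀)^(n−j); p = Σ P(X=j) over j with P(X=j) ≤ P(X=11)
p-value (two-sided) = 0.03614
→ bracket: 0.01<=p<0.05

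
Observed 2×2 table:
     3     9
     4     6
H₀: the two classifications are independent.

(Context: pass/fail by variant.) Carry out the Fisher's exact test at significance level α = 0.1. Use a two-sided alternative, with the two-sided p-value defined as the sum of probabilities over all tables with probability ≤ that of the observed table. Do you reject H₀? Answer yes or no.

Margins: r₁=12, r₂=10, c₁=7, c₂=15, n=22
p_obs = C(12,3)·C(10,4)/C(22,7); sum pmf over tables with pmf ≤ p_obs
p-value (two-sided) = 0.65170
At α=0.1: p ≥ α → fail to reject H₀

reject H₀: no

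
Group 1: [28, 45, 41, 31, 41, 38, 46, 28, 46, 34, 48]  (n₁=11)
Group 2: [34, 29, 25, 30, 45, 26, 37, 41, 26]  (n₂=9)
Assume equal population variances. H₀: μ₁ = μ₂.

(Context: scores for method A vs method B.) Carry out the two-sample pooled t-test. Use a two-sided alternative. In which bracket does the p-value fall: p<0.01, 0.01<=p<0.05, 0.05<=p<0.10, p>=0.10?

p-value bracket: 0.05<=p<0.10

x̄₁=38.727, s₁=7.444, n₁=11
x̄₂=32.556, s₂=7.161, n₂=9
s_p² = [10·7.444² + 8·7.161²]/18 = 53.5780
SE = √(s_p²·(1/11+1/9)) = 3.2900
t = (38.727−32.556)/3.2900 = 1.8759
df = 18
p-value (two-sided) = 0.07698
→ bracket: 0.05<=p<0.10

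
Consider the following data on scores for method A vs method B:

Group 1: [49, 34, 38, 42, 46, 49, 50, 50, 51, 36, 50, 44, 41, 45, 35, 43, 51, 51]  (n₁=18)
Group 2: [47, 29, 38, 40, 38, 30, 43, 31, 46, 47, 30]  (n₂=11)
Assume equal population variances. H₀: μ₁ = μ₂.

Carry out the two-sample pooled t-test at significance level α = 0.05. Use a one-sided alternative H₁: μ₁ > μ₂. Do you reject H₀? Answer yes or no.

reject H₀: yes

x̄₁=44.722, s₁=5.919, n₁=18
x̄₂=38.091, s₂=7.162, n₂=11
s_p² = [17·5.919² + 10·7.162²]/27 = 41.0563
SE = √(s_p²·(1/18+1/11)) = 2.4522
t = (44.722−38.091)/2.4522 = 2.7042
df = 27
p-value (one-sided, H₁ greater) = 0.00585
At α=0.05: p < α → reject H₀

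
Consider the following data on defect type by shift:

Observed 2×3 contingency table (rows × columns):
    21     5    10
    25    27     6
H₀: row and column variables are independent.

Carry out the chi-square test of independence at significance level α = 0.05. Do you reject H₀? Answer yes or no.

Row totals [36, 58], col totals [46, 32, 16], n=94
χ² = (21−17.62)²/17.62 + (5−12.26)²/12.26 + (10−6.13)²/6.13 + (25−28.38)²/28.38 + (27−19.74)²/19.74 + (6−9.87)²/9.87 = 11.9801
df = 2
p-value (upper-tail) = 0.00250
At α=0.05: p < α → reject H₀

reject H₀: yes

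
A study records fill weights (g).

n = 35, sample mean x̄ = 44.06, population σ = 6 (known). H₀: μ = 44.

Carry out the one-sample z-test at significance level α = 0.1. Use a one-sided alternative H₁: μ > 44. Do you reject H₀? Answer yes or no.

reject H₀: no

SE = σ/√n = 6/√35 = 1.0142
z = (x̄−μ₀)/SE = (44.06−44)/1.0142 = 0.0592
p-value (one-sided, H₁ greater) = 0.47641
At α=0.1: p ≥ α → fail to reject H₀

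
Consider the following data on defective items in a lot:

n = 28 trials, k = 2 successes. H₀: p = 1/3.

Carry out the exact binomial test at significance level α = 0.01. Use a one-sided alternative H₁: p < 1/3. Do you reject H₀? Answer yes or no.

Exact binomial: n=28, k=2, p₀=1/3=0.3333
P(X≤2) from Σ C(n,i)·p₀^i·(1−p₀)^(n−i)
p-value (one-sided, H₁ less) = 0.00128
At α=0.01: p < α → reject H₀

reject H₀: yes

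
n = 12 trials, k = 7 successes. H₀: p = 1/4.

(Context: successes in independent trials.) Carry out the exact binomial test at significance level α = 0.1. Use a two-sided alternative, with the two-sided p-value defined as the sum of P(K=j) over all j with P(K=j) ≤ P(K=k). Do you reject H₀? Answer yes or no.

reject H₀: yes

Exact binomial: n=12, k=7, p₀=1/4=0.2500
P(X=j) = C(n,j)·p₀^j·(1−p₀)^(n−j); p = Σ P(X=j) over j with P(X=j) ≤ P(X=7)
p-value (two-sided) = 0.01425
At α=0.1: p < α → reject H₀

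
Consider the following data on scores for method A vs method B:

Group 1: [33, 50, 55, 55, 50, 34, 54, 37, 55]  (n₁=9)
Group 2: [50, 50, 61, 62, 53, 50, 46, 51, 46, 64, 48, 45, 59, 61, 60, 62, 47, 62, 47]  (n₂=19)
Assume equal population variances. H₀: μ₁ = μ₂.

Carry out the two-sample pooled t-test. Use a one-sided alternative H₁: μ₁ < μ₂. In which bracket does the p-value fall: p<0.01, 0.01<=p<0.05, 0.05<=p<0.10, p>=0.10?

x̄₁=47.000, s₁=9.513, n₁=9
x̄₂=53.895, s₂=6.879, n₂=19
s_p² = [8·9.513² + 18·6.879²]/26 = 60.6073
SE = √(s_p²·(1/9+1/19)) = 3.1502
t = (47.000−53.895)/3.1502 = -2.1886
df = 26
p-value (one-sided, H₁ less) = 0.01890
→ bracket: 0.01<=p<0.05

p-value bracket: 0.01<=p<0.05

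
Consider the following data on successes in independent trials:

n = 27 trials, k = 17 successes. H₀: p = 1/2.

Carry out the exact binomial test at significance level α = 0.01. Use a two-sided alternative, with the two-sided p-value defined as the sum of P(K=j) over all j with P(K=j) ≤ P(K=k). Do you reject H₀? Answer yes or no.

reject H₀: no

Exact binomial: n=27, k=17, p₀=1/2=0.5000
P(X=j) = C(n,j)·p₀^j·(1−p₀)^(n−j); p = Σ P(X=j) over j with P(X=j) ≤ P(X=17)
p-value (two-sided) = 0.24779
At α=0.01: p ≥ α → fail to reject H₀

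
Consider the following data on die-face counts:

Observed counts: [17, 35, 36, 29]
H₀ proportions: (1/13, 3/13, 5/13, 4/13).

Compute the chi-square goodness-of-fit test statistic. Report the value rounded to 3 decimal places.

test statistic = 12.643

n = 117; E_i = n·p_i = [9.00, 27.00, 45.00, 36.00]
χ² = (17−9.00)²/9.00 + (35−27.00)²/27.00 + (36−45.00)²/45.00 + (29−36.00)²/36.00 = 12.6426
df = 3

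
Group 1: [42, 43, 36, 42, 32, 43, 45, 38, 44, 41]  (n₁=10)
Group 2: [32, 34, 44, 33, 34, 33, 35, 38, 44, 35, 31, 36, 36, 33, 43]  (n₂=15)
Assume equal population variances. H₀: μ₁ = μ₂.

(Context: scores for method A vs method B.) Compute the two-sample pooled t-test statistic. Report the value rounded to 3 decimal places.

test statistic = 2.639

x̄₁=40.600, s₁=4.061, n₁=10
x̄₂=36.067, s₂=4.301, n₂=15
s_p² = [9·4.061² + 14·4.301²]/23 = 17.7101
SE = √(s_p²·(1/10+1/15)) = 1.7180
t = (40.600−36.067)/1.7180 = 2.6387
df = 23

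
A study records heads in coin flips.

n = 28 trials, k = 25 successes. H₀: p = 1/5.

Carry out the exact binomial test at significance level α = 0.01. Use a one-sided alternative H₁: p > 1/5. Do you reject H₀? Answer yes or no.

Exact binomial: n=28, k=25, p₀=1/5=0.2000
P(X≥25) from Σ C(n,i)·p₀^i·(1−p₀)^(n−i)
p-value (one-sided, H₁ greater) = 0.00000
At α=0.01: p < α → reject H₀

reject H₀: yes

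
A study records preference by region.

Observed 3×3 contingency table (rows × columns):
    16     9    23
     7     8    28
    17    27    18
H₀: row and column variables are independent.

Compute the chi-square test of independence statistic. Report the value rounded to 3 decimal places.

Row totals [48, 43, 62], col totals [40, 44, 69], n=153
χ² = (16−12.55)²/12.55 + (9−13.80)²/13.80 + (23−21.65)²/21.65 + (7−11.24)²/11.24 + (8−12.37)²/12.37 + (28−19.39)²/19.39 + (17−16.21)²/16.21 + (27−17.83)²/17.83 + (18−27.96)²/27.96 = 17.9714
df = 4

test statistic = 17.971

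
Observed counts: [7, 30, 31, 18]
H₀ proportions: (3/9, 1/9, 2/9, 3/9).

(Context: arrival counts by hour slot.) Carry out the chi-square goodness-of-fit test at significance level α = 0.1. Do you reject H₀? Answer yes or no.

n = 86; E_i = n·p_i = [28.67, 9.56, 19.11, 28.67]
χ² = (7−28.67)²/28.67 + (30−9.56)²/9.56 + (31−19.11)²/19.11 + (18−28.67)²/28.67 = 71.4826
df = 3
p-value (upper-tail) = 0.00000
At α=0.1: p < α → reject H₀

reject H₀: yes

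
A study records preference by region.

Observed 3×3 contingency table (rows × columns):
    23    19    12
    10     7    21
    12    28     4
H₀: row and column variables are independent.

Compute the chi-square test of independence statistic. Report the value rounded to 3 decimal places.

test statistic = 30.206

Row totals [54, 38, 44], col totals [45, 54, 37], n=136
χ² = (23−17.87)²/17.87 + (19−21.44)²/21.44 + (12−14.69)²/14.69 + (10−12.57)²/12.57 + (7−15.09)²/15.09 + (21−10.34)²/10.34 + (12−14.56)²/14.56 + (28−17.47)²/17.47 + (4−11.97)²/11.97 = 30.2061
df = 4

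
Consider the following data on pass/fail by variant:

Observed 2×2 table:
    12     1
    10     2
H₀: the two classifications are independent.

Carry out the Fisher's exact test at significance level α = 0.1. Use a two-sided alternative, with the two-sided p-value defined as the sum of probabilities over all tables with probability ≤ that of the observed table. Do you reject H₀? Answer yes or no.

reject H₀: no

Margins: r₁=13, r₂=12, c₁=22, c₂=3, n=25
p_obs = C(13,12)·C(12,10)/C(25,22); sum pmf over tables with pmf ≤ p_obs
p-value (two-sided) = 0.59304
At α=0.1: p ≥ α → fail to reject H₀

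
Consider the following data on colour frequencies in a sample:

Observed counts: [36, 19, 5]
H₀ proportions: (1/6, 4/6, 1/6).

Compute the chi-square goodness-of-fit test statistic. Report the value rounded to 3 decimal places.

test statistic = 81.125

n = 60; E_i = n·p_i = [10.00, 40.00, 10.00]
χ² = (36−10.00)²/10.00 + (19−40.00)²/40.00 + (5−10.00)²/10.00 = 81.1250
df = 2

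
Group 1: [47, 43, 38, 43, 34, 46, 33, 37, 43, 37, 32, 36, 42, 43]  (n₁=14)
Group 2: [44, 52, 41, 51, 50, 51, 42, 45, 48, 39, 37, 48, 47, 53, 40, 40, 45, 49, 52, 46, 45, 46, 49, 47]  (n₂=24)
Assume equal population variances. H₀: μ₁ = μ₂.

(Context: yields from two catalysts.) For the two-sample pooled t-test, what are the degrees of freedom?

df = n₁ + n₂ − 2 = 14 + 24 − 2 = 36

degrees of freedom = 36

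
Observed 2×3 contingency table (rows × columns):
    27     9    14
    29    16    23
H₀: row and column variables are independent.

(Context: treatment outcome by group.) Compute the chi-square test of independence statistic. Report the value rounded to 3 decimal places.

Row totals [50, 68], col totals [56, 25, 37], n=118
χ² = (27−23.73)²/23.73 + (9−10.59)²/10.59 + (14−15.68)²/15.68 + (29−32.27)²/32.27 + (16−14.41)²/14.41 + (23−21.32)²/21.32 = 1.5100
df = 2

test statistic = 1.510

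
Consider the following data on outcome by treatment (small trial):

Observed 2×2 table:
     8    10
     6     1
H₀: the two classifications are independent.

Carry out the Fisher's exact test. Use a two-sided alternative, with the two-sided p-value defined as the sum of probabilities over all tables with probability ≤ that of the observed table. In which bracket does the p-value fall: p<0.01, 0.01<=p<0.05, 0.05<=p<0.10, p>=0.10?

Margins: r₁=18, r₂=7, c₁=14, c₂=11, n=25
p_obs = C(18,8)·C(7,6)/C(25,14); sum pmf over tables with pmf ≤ p_obs
p-value (two-sided) = 0.09000
→ bracket: 0.05<=p<0.10

p-value bracket: 0.05<=p<0.10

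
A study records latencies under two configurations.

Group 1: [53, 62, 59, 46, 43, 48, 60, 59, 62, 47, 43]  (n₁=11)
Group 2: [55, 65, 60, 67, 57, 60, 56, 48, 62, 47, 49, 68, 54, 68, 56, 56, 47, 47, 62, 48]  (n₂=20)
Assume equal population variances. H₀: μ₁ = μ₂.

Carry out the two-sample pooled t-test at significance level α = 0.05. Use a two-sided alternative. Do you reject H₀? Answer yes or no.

reject H₀: no

x̄₁=52.909, s₁=7.700, n₁=11
x̄₂=56.600, s₂=7.301, n₂=20
s_p² = [10·7.700² + 19·7.301²]/29 = 55.3693
SE = √(s_p²·(1/11+1/20)) = 2.7932
t = (52.909−56.600)/2.7932 = -1.3214
df = 29
p-value (two-sided) = 0.19670
At α=0.05: p ≥ α → fail to reject H₀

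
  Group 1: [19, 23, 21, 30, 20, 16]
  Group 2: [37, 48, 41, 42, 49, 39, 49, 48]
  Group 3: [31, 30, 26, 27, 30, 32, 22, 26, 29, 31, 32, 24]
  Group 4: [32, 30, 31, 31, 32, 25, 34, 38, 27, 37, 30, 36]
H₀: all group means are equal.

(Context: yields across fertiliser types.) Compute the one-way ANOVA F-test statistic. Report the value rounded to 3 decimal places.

test statistic = 39.967

Group means [21.50, 44.12, 28.33, 31.92], grand mean 31.711
SSB = Σnᵢ(x̄ᵢ−x̄)² = 1995.857; SSW = ΣΣ(x−x̄ᵢ)² = 565.958
MSB = 1995.857/3 = 665.2858; MSW = 565.958/34 = 16.6458
F = MSB/MSW = 39.9671
df = (3, 34)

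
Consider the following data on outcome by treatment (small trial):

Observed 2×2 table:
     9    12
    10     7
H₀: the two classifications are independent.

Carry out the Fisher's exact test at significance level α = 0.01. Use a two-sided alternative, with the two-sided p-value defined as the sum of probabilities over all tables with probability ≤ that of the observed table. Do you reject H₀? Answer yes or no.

Margins: r₁=21, r₂=17, c₁=19, c₂=19, n=38
p_obs = C(21,9)·C(17,10)/C(38,19); sum pmf over tables with pmf ≤ p_obs
p-value (two-sided) = 0.51481
At α=0.01: p ≥ α → fail to reject H₀

reject H₀: no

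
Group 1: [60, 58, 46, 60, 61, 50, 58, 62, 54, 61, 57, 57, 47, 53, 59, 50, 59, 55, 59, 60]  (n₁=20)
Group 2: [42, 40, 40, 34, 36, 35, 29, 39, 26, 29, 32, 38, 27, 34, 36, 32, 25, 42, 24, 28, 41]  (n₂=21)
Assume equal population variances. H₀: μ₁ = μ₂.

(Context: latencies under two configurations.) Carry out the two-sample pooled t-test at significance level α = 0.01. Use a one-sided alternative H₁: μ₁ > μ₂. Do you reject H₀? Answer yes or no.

x̄₁=56.300, s₁=4.791, n₁=20
x̄₂=33.762, s₂=5.856, n₂=21
s_p² = [19·4.791² + 20·5.856²]/39 = 28.7695
SE = √(s_p²·(1/20+1/21)) = 1.6758
t = (56.300−33.762)/1.6758 = 13.4488
df = 39
p-value (one-sided, H₁ greater) = 0.00000
At α=0.01: p < α → reject H₀

reject H₀: yes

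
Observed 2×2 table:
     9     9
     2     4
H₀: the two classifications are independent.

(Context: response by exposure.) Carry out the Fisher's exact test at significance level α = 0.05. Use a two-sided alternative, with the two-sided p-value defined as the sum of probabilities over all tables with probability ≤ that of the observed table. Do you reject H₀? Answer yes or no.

Margins: r₁=18, r₂=6, c₁=11, c₂=13, n=24
p_obs = C(18,9)·C(6,2)/C(24,11); sum pmf over tables with pmf ≤ p_obs
p-value (two-sided) = 0.64940
At α=0.05: p ≥ α → fail to reject H₀

reject H₀: no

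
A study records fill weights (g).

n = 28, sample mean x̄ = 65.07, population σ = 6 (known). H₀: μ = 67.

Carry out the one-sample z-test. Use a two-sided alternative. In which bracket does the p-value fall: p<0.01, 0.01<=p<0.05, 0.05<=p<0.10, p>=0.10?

p-value bracket: 0.05<=p<0.10

SE = σ/√n = 6/√28 = 1.1339
z = (x̄−μ₀)/SE = (65.07−67)/1.1339 = -1.7021
p-value (two-sided) = 0.08874
→ bracket: 0.05<=p<0.10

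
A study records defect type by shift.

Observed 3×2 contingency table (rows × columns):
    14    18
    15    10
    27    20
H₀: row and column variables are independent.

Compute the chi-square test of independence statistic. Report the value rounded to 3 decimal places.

test statistic = 1.939

Row totals [32, 25, 47], col totals [56, 48], n=104
χ² = (14−17.23)²/17.23 + (18−14.77)²/14.77 + (15−13.46)²/13.46 + (10−11.54)²/11.54 + (27−25.31)²/25.31 + (20−21.69)²/21.69 = 1.9386
df = 2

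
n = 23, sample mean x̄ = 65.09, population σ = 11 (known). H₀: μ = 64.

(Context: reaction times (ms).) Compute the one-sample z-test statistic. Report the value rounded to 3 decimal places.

test statistic = 0.475

SE = σ/√n = 11/√23 = 2.2937
z = (x̄−μ₀)/SE = (65.09−64)/2.2937 = 0.4752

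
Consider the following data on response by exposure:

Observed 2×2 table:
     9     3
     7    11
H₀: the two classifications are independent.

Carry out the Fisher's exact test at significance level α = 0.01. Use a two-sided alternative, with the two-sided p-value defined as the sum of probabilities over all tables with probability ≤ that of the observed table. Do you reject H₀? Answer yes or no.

reject H₀: no

Margins: r₁=12, r₂=18, c₁=16, c₂=14, n=30
p_obs = C(12,9)·C(18,7)/C(30,16); sum pmf over tables with pmf ≤ p_obs
p-value (two-sided) = 0.07172
At α=0.01: p ≥ α → fail to reject H₀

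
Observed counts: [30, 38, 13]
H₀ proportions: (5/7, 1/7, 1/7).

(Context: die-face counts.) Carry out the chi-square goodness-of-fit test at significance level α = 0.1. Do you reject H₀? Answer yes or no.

n = 81; E_i = n·p_i = [57.86, 11.57, 11.57]
χ² = (30−57.86)²/57.86 + (38−11.57)²/11.57 + (13−11.57)²/11.57 = 73.9506
df = 2
p-value (upper-tail) = 0.00000
At α=0.1: p < α → reject H₀

reject H₀: yes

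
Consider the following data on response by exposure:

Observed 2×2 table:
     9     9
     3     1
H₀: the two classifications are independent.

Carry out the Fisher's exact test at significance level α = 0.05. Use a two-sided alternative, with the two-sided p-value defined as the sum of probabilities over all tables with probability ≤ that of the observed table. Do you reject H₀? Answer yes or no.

reject H₀: no

Margins: r₁=18, r₂=4, c₁=12, c₂=10, n=22
p_obs = C(18,9)·C(4,3)/C(22,12); sum pmf over tables with pmf ≤ p_obs
p-value (two-sided) = 0.59398
At α=0.05: p ≥ α → fail to reject H₀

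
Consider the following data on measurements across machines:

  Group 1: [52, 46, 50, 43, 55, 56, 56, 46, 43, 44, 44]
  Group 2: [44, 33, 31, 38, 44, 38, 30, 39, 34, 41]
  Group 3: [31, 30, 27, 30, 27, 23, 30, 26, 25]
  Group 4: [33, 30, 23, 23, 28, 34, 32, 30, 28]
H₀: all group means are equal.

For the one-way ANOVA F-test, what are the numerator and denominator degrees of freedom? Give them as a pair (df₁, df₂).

degrees of freedom = [3, 35]

k = 4 groups, N = 39 total
df = (k−1, N−k) = (4−1, 39−4) = (3, 35)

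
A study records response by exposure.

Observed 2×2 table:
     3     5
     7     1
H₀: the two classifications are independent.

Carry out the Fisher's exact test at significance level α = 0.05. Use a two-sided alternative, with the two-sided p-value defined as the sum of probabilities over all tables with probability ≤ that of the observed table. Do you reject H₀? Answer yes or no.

Margins: r₁=8, r₂=8, c₁=10, c₂=6, n=16
p_obs = C(8,3)·C(8,7)/C(16,10); sum pmf over tables with pmf ≤ p_obs
p-value (two-sided) = 0.11888
At α=0.05: p ≥ α → fail to reject H₀

reject H₀: no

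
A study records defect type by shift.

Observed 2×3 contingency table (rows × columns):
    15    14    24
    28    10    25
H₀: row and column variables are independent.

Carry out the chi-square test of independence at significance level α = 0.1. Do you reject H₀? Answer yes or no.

Row totals [53, 63], col totals [43, 24, 49], n=116
χ² = (15−19.65)²/19.65 + (14−10.97)²/10.97 + (24−22.39)²/22.39 + (28−23.35)²/23.35 + (10−13.03)²/13.03 + (25−26.61)²/26.61 = 3.7834
df = 2
p-value (upper-tail) = 0.15082
At α=0.1: p ≥ α → fail to reject H₀

reject H₀: no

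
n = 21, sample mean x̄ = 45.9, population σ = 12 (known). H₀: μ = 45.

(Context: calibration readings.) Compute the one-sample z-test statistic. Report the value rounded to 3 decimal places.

test statistic = 0.344

SE = σ/√n = 12/√21 = 2.6186
z = (x̄−μ₀)/SE = (45.9−45)/2.6186 = 0.3437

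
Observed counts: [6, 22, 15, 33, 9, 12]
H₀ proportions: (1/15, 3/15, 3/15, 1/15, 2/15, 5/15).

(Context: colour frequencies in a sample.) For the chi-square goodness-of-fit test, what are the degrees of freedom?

df = k − 1 = 6 − 1 = 5

degrees of freedom = 5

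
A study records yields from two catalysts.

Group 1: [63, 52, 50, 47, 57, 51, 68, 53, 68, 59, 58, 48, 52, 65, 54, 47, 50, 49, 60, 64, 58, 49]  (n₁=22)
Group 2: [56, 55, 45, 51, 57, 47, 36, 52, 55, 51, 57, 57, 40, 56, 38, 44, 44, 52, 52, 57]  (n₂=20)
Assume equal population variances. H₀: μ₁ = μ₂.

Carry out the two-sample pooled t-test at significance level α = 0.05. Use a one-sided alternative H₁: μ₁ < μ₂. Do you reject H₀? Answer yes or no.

x̄₁=55.545, s₁=6.822, n₁=22
x̄₂=50.100, s₂=6.797, n₂=20
s_p² = [21·6.822² + 19·6.797²]/40 = 46.3814
SE = √(s_p²·(1/22+1/20)) = 2.1041
t = (55.545−50.100)/2.1041 = 2.5880
df = 40
p-value (one-sided, H₁ less) = 0.99330
At α=0.05: p ≥ α → fail to reject H₀

reject H₀: no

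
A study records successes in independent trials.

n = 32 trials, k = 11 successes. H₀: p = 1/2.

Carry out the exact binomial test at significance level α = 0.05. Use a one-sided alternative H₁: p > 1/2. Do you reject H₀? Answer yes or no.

reject H₀: no

Exact binomial: n=32, k=11, p₀=1/2=0.5000
P(X≥11) from Σ C(n,i)·p₀^i·(1−p₀)^(n−i)
p-value (one-sided, H₁ greater) = 0.97495
At α=0.05: p ≥ α → fail to reject H₀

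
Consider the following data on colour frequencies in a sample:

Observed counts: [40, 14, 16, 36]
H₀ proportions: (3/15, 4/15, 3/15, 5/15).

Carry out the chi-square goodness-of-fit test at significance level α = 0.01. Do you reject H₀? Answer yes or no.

reject H₀: yes

n = 106; E_i = n·p_i = [21.20, 28.27, 21.20, 35.33]
χ² = (40−21.20)²/21.20 + (14−28.27)²/28.27 + (16−21.20)²/21.20 + (36−35.33)²/35.33 = 25.1604
df = 3
p-value (upper-tail) = 0.00001
At α=0.01: p < α → reject H₀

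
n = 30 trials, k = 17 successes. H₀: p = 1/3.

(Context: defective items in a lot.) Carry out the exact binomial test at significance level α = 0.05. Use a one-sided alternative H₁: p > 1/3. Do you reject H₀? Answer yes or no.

reject H₀: yes

Exact binomial: n=30, k=17, p₀=1/3=0.3333
P(X≥17) from Σ C(n,i)·p₀^i·(1−p₀)^(n−i)
p-value (one-sided, H₁ greater) = 0.00722
At α=0.05: p < α → reject H₀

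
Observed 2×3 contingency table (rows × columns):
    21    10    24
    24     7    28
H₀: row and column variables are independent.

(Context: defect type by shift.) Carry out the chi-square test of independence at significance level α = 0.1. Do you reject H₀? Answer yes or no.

reject H₀: no

Row totals [55, 59], col totals [45, 17, 52], n=114
χ² = (21−21.71)²/21.71 + (10−8.20)²/8.20 + (24−25.09)²/25.09 + (24−23.29)²/23.29 + (7−8.80)²/8.80 + (28−26.91)²/26.91 = 0.8979
df = 2
p-value (upper-tail) = 0.63831
At α=0.1: p ≥ α → fail to reject H₀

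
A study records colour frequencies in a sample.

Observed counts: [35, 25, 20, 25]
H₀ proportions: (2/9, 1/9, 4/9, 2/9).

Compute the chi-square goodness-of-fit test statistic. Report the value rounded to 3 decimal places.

test statistic = 36.429

n = 105; E_i = n·p_i = [23.33, 11.67, 46.67, 23.33]
χ² = (35−23.33)²/23.33 + (25−11.67)²/11.67 + (20−46.67)²/46.67 + (25−23.33)²/23.33 = 36.4286
df = 3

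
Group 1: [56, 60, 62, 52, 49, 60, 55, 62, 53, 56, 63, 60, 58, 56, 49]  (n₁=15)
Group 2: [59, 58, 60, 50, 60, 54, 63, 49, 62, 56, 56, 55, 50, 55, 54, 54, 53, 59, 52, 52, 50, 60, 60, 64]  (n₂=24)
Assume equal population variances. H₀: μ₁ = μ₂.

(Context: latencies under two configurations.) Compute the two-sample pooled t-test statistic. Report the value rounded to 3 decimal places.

test statistic = 0.471

x̄₁=56.733, s₁=4.543, n₁=15
x̄₂=56.042, s₂=4.408, n₂=24
s_p² = [14·4.543² + 23·4.408²]/37 = 19.8890
SE = √(s_p²·(1/15+1/24)) = 1.4679
t = (56.733−56.042)/1.4679 = 0.4712
df = 37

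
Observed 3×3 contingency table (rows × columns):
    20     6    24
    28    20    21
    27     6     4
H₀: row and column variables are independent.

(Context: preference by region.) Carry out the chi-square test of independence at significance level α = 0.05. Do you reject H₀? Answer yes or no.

Row totals [50, 69, 37], col totals [75, 32, 49], n=156
χ² = (20−24.04)²/24.04 + (6−10.26)²/10.26 + (24−15.71)²/15.71 + (28−33.17)²/33.17 + (20−14.15)²/14.15 + (21−21.67)²/21.67 + (27−17.79)²/17.79 + (6−7.59)²/7.59 + (4−11.62)²/11.62 = 20.1698
df = 4
p-value (upper-tail) = 0.00046
At α=0.05: p < α → reject H₀

reject H₀: yes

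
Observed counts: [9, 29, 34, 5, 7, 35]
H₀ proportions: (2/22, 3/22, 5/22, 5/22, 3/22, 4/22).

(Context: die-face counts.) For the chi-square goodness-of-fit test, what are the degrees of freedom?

degrees of freedom = 5

df = k − 1 = 6 − 1 = 5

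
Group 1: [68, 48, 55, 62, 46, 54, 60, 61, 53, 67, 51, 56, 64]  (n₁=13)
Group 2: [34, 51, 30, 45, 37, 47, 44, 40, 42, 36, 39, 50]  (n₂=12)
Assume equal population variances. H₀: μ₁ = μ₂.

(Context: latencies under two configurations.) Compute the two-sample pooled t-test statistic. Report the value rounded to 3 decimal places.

x̄₁=57.308, s₁=6.993, n₁=13
x̄₂=41.250, s₂=6.454, n₂=12
s_p² = [12·6.993² + 11·6.454²]/23 = 45.4356
SE = √(s_p²·(1/13+1/12)) = 2.6984
t = (57.308−41.250)/2.6984 = 5.9508
df = 23

test statistic = 5.951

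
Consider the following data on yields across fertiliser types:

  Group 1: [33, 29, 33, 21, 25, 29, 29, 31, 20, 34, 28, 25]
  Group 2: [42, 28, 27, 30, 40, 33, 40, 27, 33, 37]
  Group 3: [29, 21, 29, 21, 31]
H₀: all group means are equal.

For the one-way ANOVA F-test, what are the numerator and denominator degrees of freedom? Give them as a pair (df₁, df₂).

k = 3 groups, N = 27 total
df = (k−1, N−k) = (3−1, 27−3) = (2, 24)

degrees of freedom = [2, 24]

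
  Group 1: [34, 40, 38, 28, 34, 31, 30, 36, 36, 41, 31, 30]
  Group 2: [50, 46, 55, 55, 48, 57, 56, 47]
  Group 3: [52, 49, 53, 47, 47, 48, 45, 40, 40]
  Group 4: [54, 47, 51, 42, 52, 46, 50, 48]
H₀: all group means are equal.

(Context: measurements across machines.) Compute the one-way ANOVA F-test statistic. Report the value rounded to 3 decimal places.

Group means [34.08, 51.75, 46.78, 48.75], grand mean 44.162
SSB = Σnᵢ(x̄ᵢ−x̄)² = 1909.555; SSW = ΣΣ(x−x̄ᵢ)² = 603.472
MSB = 1909.555/3 = 636.5183; MSW = 603.472/33 = 18.2870
F = MSB/MSW = 34.8071
df = (3, 33)

test statistic = 34.807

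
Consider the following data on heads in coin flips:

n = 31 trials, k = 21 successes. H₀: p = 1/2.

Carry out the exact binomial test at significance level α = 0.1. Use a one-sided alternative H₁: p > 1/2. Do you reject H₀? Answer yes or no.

Exact binomial: n=31, k=21, p₀=1/2=0.5000
P(X≥21) from Σ C(n,i)·p₀^i·(1−p₀)^(n−i)
p-value (one-sided, H₁ greater) = 0.03538
At α=0.1: p < α → reject H₀

reject H₀: yes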